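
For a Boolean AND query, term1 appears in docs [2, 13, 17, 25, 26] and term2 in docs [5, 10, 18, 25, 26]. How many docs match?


Boolean AND: find intersection of posting lists
term1 docs: [2, 13, 17, 25, 26]
term2 docs: [5, 10, 18, 25, 26]
Intersection: [25, 26]
|intersection| = 2

2


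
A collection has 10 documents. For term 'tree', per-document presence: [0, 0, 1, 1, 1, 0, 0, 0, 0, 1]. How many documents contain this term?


Checking each document for 'tree':
Doc 1: absent
Doc 2: absent
Doc 3: present
Doc 4: present
Doc 5: present
Doc 6: absent
Doc 7: absent
Doc 8: absent
Doc 9: absent
Doc 10: present
df = sum of presences = 0 + 0 + 1 + 1 + 1 + 0 + 0 + 0 + 0 + 1 = 4

4


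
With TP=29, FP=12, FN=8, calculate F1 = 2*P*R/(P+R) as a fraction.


F1 = 2 * P * R / (P + R)
P = TP/(TP+FP) = 29/41 = 29/41
R = TP/(TP+FN) = 29/37 = 29/37
2 * P * R = 2 * 29/41 * 29/37 = 1682/1517
P + R = 29/41 + 29/37 = 2262/1517
F1 = 1682/1517 / 2262/1517 = 29/39

29/39


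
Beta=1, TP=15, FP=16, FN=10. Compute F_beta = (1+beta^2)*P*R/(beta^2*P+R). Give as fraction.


P = TP/(TP+FP) = 15/31 = 15/31
R = TP/(TP+FN) = 15/25 = 3/5
beta^2 = 1^2 = 1
(1 + beta^2) = 2
Numerator = (1+beta^2)*P*R = 18/31
Denominator = beta^2*P + R = 15/31 + 3/5 = 168/155
F_beta = 15/28

15/28


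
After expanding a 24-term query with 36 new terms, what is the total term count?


Original terms: 24
Expansion terms: 36
Total = 24 + 36 = 60

60


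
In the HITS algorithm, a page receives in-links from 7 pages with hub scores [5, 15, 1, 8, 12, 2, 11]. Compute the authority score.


Authority = sum of hub scores of in-linkers
In-link 1: hub score = 5
In-link 2: hub score = 15
In-link 3: hub score = 1
In-link 4: hub score = 8
In-link 5: hub score = 12
In-link 6: hub score = 2
In-link 7: hub score = 11
Authority = 5 + 15 + 1 + 8 + 12 + 2 + 11 = 54

54


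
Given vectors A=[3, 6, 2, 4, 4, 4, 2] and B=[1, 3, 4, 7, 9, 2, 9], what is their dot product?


Dot product = sum of element-wise products
A[0]*B[0] = 3*1 = 3
A[1]*B[1] = 6*3 = 18
A[2]*B[2] = 2*4 = 8
A[3]*B[3] = 4*7 = 28
A[4]*B[4] = 4*9 = 36
A[5]*B[5] = 4*2 = 8
A[6]*B[6] = 2*9 = 18
Sum = 3 + 18 + 8 + 28 + 36 + 8 + 18 = 119

119


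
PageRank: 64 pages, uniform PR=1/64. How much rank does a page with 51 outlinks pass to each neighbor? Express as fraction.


Initial PR = 1/64 = 1/64
Outlinks = 51
Contribution per link = PR / outlinks
= 1/64 / 51
= 1/3264

1/3264


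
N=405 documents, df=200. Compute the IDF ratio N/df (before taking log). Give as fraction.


IDF ratio = N / df
= 405 / 200
= 81/40

81/40


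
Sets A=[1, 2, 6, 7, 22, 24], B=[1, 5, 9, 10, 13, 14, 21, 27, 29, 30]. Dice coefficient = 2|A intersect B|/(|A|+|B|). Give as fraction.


A intersect B = [1]
|A intersect B| = 1
|A| = 6, |B| = 10
Dice = 2*1 / (6+10)
= 2 / 16 = 1/8

1/8


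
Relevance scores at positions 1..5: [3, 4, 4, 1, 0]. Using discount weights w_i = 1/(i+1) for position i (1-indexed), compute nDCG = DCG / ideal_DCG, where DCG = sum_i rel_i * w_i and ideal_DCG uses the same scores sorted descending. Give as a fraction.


Position discount weights w_i = 1/(i+1) for i=1..5:
Weights = [1/2, 1/3, 1/4, 1/5, 1/6]
Actual relevance: [3, 4, 4, 1, 0]
DCG = 3/2 + 4/3 + 4/4 + 1/5 + 0/6 = 121/30
Ideal relevance (sorted desc): [4, 4, 3, 1, 0]
Ideal DCG = 4/2 + 4/3 + 3/4 + 1/5 + 0/6 = 257/60
nDCG = DCG / ideal_DCG = 121/30 / 257/60 = 242/257

242/257


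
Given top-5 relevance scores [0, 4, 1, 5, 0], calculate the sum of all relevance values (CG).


Cumulative Gain = sum of relevance scores
Position 1: rel=0, running sum=0
Position 2: rel=4, running sum=4
Position 3: rel=1, running sum=5
Position 4: rel=5, running sum=10
Position 5: rel=0, running sum=10
CG = 10

10


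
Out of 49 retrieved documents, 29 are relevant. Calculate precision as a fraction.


Precision = relevant_retrieved / total_retrieved
= 29 / 49
= 29 / (29 + 20)
= 29/49

29/49


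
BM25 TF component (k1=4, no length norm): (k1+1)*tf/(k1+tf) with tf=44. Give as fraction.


BM25 TF component = (k1+1)*tf / (k1+tf)
k1 = 4, tf = 44
Numerator = (4+1)*44 = 220
Denominator = 4 + 44 = 48
= 220/48 = 55/12

55/12


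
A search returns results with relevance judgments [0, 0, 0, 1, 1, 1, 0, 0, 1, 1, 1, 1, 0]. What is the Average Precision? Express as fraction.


Computing P@k for each relevant position:
Position 1: not relevant
Position 2: not relevant
Position 3: not relevant
Position 4: relevant, P@4 = 1/4 = 1/4
Position 5: relevant, P@5 = 2/5 = 2/5
Position 6: relevant, P@6 = 3/6 = 1/2
Position 7: not relevant
Position 8: not relevant
Position 9: relevant, P@9 = 4/9 = 4/9
Position 10: relevant, P@10 = 5/10 = 1/2
Position 11: relevant, P@11 = 6/11 = 6/11
Position 12: relevant, P@12 = 7/12 = 7/12
Position 13: not relevant
Sum of P@k = 1/4 + 2/5 + 1/2 + 4/9 + 1/2 + 6/11 + 7/12 = 3191/990
AP = 3191/990 / 7 = 3191/6930

3191/6930


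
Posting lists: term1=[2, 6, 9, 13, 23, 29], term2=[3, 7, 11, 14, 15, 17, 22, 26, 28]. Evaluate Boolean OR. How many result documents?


Boolean OR: find union of posting lists
term1 docs: [2, 6, 9, 13, 23, 29]
term2 docs: [3, 7, 11, 14, 15, 17, 22, 26, 28]
Union: [2, 3, 6, 7, 9, 11, 13, 14, 15, 17, 22, 23, 26, 28, 29]
|union| = 15

15


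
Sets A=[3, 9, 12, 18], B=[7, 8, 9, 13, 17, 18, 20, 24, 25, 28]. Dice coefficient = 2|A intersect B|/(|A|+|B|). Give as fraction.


A intersect B = [9, 18]
|A intersect B| = 2
|A| = 4, |B| = 10
Dice = 2*2 / (4+10)
= 4 / 14 = 2/7

2/7


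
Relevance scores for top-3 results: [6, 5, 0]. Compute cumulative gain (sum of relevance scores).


Cumulative Gain = sum of relevance scores
Position 1: rel=6, running sum=6
Position 2: rel=5, running sum=11
Position 3: rel=0, running sum=11
CG = 11

11


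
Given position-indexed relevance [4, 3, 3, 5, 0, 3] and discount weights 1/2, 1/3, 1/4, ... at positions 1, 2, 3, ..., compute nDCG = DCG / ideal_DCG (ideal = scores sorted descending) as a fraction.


Position discount weights w_i = 1/(i+1) for i=1..6:
Weights = [1/2, 1/3, 1/4, 1/5, 1/6, 1/7]
Actual relevance: [4, 3, 3, 5, 0, 3]
DCG = 4/2 + 3/3 + 3/4 + 5/5 + 0/6 + 3/7 = 145/28
Ideal relevance (sorted desc): [5, 4, 3, 3, 3, 0]
Ideal DCG = 5/2 + 4/3 + 3/4 + 3/5 + 3/6 + 0/7 = 341/60
nDCG = DCG / ideal_DCG = 145/28 / 341/60 = 2175/2387

2175/2387


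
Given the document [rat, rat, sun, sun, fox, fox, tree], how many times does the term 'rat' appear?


Document has 7 words
Scanning for 'rat':
Found at positions: [0, 1]
Count = 2

2


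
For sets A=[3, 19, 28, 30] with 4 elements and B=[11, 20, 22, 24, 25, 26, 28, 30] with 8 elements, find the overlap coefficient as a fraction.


A intersect B = [28, 30]
|A intersect B| = 2
min(|A|, |B|) = min(4, 8) = 4
Overlap = 2 / 4 = 1/2

1/2


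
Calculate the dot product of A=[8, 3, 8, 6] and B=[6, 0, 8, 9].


Dot product = sum of element-wise products
A[0]*B[0] = 8*6 = 48
A[1]*B[1] = 3*0 = 0
A[2]*B[2] = 8*8 = 64
A[3]*B[3] = 6*9 = 54
Sum = 48 + 0 + 64 + 54 = 166

166


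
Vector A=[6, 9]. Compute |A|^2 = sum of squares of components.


|A|^2 = sum of squared components
A[0]^2 = 6^2 = 36
A[1]^2 = 9^2 = 81
Sum = 36 + 81 = 117

117


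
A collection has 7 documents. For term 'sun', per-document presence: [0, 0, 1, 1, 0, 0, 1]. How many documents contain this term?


Checking each document for 'sun':
Doc 1: absent
Doc 2: absent
Doc 3: present
Doc 4: present
Doc 5: absent
Doc 6: absent
Doc 7: present
df = sum of presences = 0 + 0 + 1 + 1 + 0 + 0 + 1 = 3

3


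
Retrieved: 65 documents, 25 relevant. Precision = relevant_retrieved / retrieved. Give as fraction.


Precision = relevant_retrieved / total_retrieved
= 25 / 65
= 25 / (25 + 40)
= 5/13

5/13


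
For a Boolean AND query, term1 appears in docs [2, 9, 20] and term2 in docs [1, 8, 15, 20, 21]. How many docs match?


Boolean AND: find intersection of posting lists
term1 docs: [2, 9, 20]
term2 docs: [1, 8, 15, 20, 21]
Intersection: [20]
|intersection| = 1

1


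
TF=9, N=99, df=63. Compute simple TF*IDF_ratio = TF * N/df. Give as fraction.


TF * (N/df)
= 9 * (99/63)
= 9 * 11/7
= 99/7

99/7


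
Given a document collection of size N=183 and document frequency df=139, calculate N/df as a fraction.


IDF ratio = N / df
= 183 / 139
= 183/139

183/139


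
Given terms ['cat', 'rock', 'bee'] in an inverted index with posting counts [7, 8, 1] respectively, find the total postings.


Summing posting list sizes:
'cat': 7 postings
'rock': 8 postings
'bee': 1 postings
Total = 7 + 8 + 1 = 16

16


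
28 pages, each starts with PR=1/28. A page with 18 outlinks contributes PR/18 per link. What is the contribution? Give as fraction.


Initial PR = 1/28 = 1/28
Outlinks = 18
Contribution per link = PR / outlinks
= 1/28 / 18
= 1/504

1/504


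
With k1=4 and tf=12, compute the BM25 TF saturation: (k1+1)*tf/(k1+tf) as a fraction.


BM25 TF component = (k1+1)*tf / (k1+tf)
k1 = 4, tf = 12
Numerator = (4+1)*12 = 60
Denominator = 4 + 12 = 16
= 60/16 = 15/4

15/4


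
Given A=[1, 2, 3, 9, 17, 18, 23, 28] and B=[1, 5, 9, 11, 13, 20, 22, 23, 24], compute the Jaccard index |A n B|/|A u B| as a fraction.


A intersect B = [1, 9, 23]
|A intersect B| = 3
A union B = [1, 2, 3, 5, 9, 11, 13, 17, 18, 20, 22, 23, 24, 28]
|A union B| = 14
Jaccard = 3/14 = 3/14

3/14


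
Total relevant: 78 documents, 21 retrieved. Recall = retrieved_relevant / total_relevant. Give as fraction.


Recall = retrieved_relevant / total_relevant
= 21 / 78
= 21 / (21 + 57)
= 7/26

7/26


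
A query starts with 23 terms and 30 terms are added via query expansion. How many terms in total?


Original terms: 23
Expansion terms: 30
Total = 23 + 30 = 53

53


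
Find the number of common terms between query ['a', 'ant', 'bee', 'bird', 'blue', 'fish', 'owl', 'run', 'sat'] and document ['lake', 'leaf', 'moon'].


Query terms: ['a', 'ant', 'bee', 'bird', 'blue', 'fish', 'owl', 'run', 'sat']
Document terms: ['lake', 'leaf', 'moon']
Common terms: []
Overlap count = 0

0


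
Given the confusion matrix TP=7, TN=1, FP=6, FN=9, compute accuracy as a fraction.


Accuracy = (TP + TN) / (TP + TN + FP + FN)
TP + TN = 7 + 1 = 8
Total = 7 + 1 + 6 + 9 = 23
Accuracy = 8 / 23 = 8/23

8/23


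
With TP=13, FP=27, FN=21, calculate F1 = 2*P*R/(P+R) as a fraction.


F1 = 2 * P * R / (P + R)
P = TP/(TP+FP) = 13/40 = 13/40
R = TP/(TP+FN) = 13/34 = 13/34
2 * P * R = 2 * 13/40 * 13/34 = 169/680
P + R = 13/40 + 13/34 = 481/680
F1 = 169/680 / 481/680 = 13/37

13/37


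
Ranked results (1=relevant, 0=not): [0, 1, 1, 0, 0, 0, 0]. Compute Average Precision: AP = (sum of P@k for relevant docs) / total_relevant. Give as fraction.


Computing P@k for each relevant position:
Position 1: not relevant
Position 2: relevant, P@2 = 1/2 = 1/2
Position 3: relevant, P@3 = 2/3 = 2/3
Position 4: not relevant
Position 5: not relevant
Position 6: not relevant
Position 7: not relevant
Sum of P@k = 1/2 + 2/3 = 7/6
AP = 7/6 / 2 = 7/12

7/12


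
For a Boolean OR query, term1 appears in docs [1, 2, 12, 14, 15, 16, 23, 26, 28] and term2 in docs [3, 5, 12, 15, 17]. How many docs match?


Boolean OR: find union of posting lists
term1 docs: [1, 2, 12, 14, 15, 16, 23, 26, 28]
term2 docs: [3, 5, 12, 15, 17]
Union: [1, 2, 3, 5, 12, 14, 15, 16, 17, 23, 26, 28]
|union| = 12

12


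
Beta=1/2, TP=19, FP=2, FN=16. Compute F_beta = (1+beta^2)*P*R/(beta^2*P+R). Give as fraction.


P = TP/(TP+FP) = 19/21 = 19/21
R = TP/(TP+FN) = 19/35 = 19/35
beta^2 = 1/2^2 = 1/4
(1 + beta^2) = 5/4
Numerator = (1+beta^2)*P*R = 361/588
Denominator = beta^2*P + R = 19/84 + 19/35 = 323/420
F_beta = 95/119

95/119


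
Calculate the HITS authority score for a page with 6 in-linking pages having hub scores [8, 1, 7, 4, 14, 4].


Authority = sum of hub scores of in-linkers
In-link 1: hub score = 8
In-link 2: hub score = 1
In-link 3: hub score = 7
In-link 4: hub score = 4
In-link 5: hub score = 14
In-link 6: hub score = 4
Authority = 8 + 1 + 7 + 4 + 14 + 4 = 38

38


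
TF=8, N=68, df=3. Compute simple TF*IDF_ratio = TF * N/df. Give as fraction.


TF * (N/df)
= 8 * (68/3)
= 8 * 68/3
= 544/3

544/3


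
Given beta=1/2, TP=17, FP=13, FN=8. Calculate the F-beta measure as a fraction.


P = TP/(TP+FP) = 17/30 = 17/30
R = TP/(TP+FN) = 17/25 = 17/25
beta^2 = 1/2^2 = 1/4
(1 + beta^2) = 5/4
Numerator = (1+beta^2)*P*R = 289/600
Denominator = beta^2*P + R = 17/120 + 17/25 = 493/600
F_beta = 17/29

17/29


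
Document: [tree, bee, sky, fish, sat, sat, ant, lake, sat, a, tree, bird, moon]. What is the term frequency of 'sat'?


Document has 13 words
Scanning for 'sat':
Found at positions: [4, 5, 8]
Count = 3

3


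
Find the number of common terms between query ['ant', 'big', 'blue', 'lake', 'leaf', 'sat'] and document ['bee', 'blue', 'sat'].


Query terms: ['ant', 'big', 'blue', 'lake', 'leaf', 'sat']
Document terms: ['bee', 'blue', 'sat']
Common terms: ['blue', 'sat']
Overlap count = 2

2


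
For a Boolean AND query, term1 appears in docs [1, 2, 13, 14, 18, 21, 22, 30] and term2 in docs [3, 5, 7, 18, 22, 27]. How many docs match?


Boolean AND: find intersection of posting lists
term1 docs: [1, 2, 13, 14, 18, 21, 22, 30]
term2 docs: [3, 5, 7, 18, 22, 27]
Intersection: [18, 22]
|intersection| = 2

2


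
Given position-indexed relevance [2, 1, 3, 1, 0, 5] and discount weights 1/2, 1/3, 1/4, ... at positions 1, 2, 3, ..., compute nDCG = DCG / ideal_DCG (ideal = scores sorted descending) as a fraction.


Position discount weights w_i = 1/(i+1) for i=1..6:
Weights = [1/2, 1/3, 1/4, 1/5, 1/6, 1/7]
Actual relevance: [2, 1, 3, 1, 0, 5]
DCG = 2/2 + 1/3 + 3/4 + 1/5 + 0/6 + 5/7 = 1259/420
Ideal relevance (sorted desc): [5, 3, 2, 1, 1, 0]
Ideal DCG = 5/2 + 3/3 + 2/4 + 1/5 + 1/6 + 0/7 = 131/30
nDCG = DCG / ideal_DCG = 1259/420 / 131/30 = 1259/1834

1259/1834


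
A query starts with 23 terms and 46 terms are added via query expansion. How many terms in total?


Original terms: 23
Expansion terms: 46
Total = 23 + 46 = 69

69


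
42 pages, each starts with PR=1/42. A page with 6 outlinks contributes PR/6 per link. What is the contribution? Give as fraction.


Initial PR = 1/42 = 1/42
Outlinks = 6
Contribution per link = PR / outlinks
= 1/42 / 6
= 1/252

1/252


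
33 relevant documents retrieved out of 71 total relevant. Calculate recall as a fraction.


Recall = retrieved_relevant / total_relevant
= 33 / 71
= 33 / (33 + 38)
= 33/71

33/71


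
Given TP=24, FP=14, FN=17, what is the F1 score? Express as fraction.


F1 = 2 * P * R / (P + R)
P = TP/(TP+FP) = 24/38 = 12/19
R = TP/(TP+FN) = 24/41 = 24/41
2 * P * R = 2 * 12/19 * 24/41 = 576/779
P + R = 12/19 + 24/41 = 948/779
F1 = 576/779 / 948/779 = 48/79

48/79


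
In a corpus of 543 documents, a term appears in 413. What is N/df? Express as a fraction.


IDF ratio = N / df
= 543 / 413
= 543/413

543/413


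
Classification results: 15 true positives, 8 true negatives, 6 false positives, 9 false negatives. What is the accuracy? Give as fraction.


Accuracy = (TP + TN) / (TP + TN + FP + FN)
TP + TN = 15 + 8 = 23
Total = 15 + 8 + 6 + 9 = 38
Accuracy = 23 / 38 = 23/38

23/38


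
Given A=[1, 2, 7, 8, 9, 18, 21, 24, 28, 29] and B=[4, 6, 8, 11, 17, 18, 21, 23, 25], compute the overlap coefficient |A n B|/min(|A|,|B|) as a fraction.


A intersect B = [8, 18, 21]
|A intersect B| = 3
min(|A|, |B|) = min(10, 9) = 9
Overlap = 3 / 9 = 1/3

1/3


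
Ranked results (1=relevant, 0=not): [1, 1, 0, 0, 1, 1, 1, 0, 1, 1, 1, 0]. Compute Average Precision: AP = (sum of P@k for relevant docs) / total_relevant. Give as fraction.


Computing P@k for each relevant position:
Position 1: relevant, P@1 = 1/1 = 1
Position 2: relevant, P@2 = 2/2 = 1
Position 3: not relevant
Position 4: not relevant
Position 5: relevant, P@5 = 3/5 = 3/5
Position 6: relevant, P@6 = 4/6 = 2/3
Position 7: relevant, P@7 = 5/7 = 5/7
Position 8: not relevant
Position 9: relevant, P@9 = 6/9 = 2/3
Position 10: relevant, P@10 = 7/10 = 7/10
Position 11: relevant, P@11 = 8/11 = 8/11
Position 12: not relevant
Sum of P@k = 1 + 1 + 3/5 + 2/3 + 5/7 + 2/3 + 7/10 + 8/11 = 14033/2310
AP = 14033/2310 / 8 = 14033/18480

14033/18480


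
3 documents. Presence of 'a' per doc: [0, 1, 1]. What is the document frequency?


Checking each document for 'a':
Doc 1: absent
Doc 2: present
Doc 3: present
df = sum of presences = 0 + 1 + 1 = 2

2


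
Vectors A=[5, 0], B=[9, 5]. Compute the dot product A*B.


Dot product = sum of element-wise products
A[0]*B[0] = 5*9 = 45
A[1]*B[1] = 0*5 = 0
Sum = 45 + 0 = 45

45


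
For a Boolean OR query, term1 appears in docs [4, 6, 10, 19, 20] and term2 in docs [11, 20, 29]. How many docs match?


Boolean OR: find union of posting lists
term1 docs: [4, 6, 10, 19, 20]
term2 docs: [11, 20, 29]
Union: [4, 6, 10, 11, 19, 20, 29]
|union| = 7

7


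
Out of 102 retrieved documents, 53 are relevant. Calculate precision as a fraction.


Precision = relevant_retrieved / total_retrieved
= 53 / 102
= 53 / (53 + 49)
= 53/102

53/102


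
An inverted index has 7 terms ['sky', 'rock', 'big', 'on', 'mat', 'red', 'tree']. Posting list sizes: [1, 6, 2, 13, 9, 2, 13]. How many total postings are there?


Summing posting list sizes:
'sky': 1 postings
'rock': 6 postings
'big': 2 postings
'on': 13 postings
'mat': 9 postings
'red': 2 postings
'tree': 13 postings
Total = 1 + 6 + 2 + 13 + 9 + 2 + 13 = 46

46


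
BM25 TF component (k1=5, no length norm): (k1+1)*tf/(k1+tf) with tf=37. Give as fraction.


BM25 TF component = (k1+1)*tf / (k1+tf)
k1 = 5, tf = 37
Numerator = (5+1)*37 = 222
Denominator = 5 + 37 = 42
= 222/42 = 37/7

37/7


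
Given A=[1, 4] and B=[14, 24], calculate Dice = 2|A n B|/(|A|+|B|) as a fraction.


A intersect B = []
|A intersect B| = 0
|A| = 2, |B| = 2
Dice = 2*0 / (2+2)
= 0 / 4 = 0

0


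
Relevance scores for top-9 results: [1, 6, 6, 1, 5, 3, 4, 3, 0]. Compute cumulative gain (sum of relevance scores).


Cumulative Gain = sum of relevance scores
Position 1: rel=1, running sum=1
Position 2: rel=6, running sum=7
Position 3: rel=6, running sum=13
Position 4: rel=1, running sum=14
Position 5: rel=5, running sum=19
Position 6: rel=3, running sum=22
Position 7: rel=4, running sum=26
Position 8: rel=3, running sum=29
Position 9: rel=0, running sum=29
CG = 29

29


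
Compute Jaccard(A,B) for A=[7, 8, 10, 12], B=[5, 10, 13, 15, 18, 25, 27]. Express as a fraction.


A intersect B = [10]
|A intersect B| = 1
A union B = [5, 7, 8, 10, 12, 13, 15, 18, 25, 27]
|A union B| = 10
Jaccard = 1/10 = 1/10

1/10


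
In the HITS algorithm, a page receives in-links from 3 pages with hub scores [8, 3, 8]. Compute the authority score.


Authority = sum of hub scores of in-linkers
In-link 1: hub score = 8
In-link 2: hub score = 3
In-link 3: hub score = 8
Authority = 8 + 3 + 8 = 19

19


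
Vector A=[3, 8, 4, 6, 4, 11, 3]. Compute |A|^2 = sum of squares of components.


|A|^2 = sum of squared components
A[0]^2 = 3^2 = 9
A[1]^2 = 8^2 = 64
A[2]^2 = 4^2 = 16
A[3]^2 = 6^2 = 36
A[4]^2 = 4^2 = 16
A[5]^2 = 11^2 = 121
A[6]^2 = 3^2 = 9
Sum = 9 + 64 + 16 + 36 + 16 + 121 + 9 = 271

271


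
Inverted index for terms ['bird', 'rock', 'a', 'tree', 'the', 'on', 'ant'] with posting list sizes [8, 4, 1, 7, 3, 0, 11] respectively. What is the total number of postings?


Summing posting list sizes:
'bird': 8 postings
'rock': 4 postings
'a': 1 postings
'tree': 7 postings
'the': 3 postings
'on': 0 postings
'ant': 11 postings
Total = 8 + 4 + 1 + 7 + 3 + 0 + 11 = 34

34


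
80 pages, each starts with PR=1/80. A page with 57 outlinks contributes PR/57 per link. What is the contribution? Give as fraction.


Initial PR = 1/80 = 1/80
Outlinks = 57
Contribution per link = PR / outlinks
= 1/80 / 57
= 1/4560

1/4560


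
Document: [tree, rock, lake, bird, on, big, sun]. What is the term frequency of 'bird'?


Document has 7 words
Scanning for 'bird':
Found at positions: [3]
Count = 1

1


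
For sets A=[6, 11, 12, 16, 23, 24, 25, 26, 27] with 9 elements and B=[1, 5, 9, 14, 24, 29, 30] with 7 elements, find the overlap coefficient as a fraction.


A intersect B = [24]
|A intersect B| = 1
min(|A|, |B|) = min(9, 7) = 7
Overlap = 1 / 7 = 1/7

1/7


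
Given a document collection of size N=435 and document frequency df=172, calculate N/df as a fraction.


IDF ratio = N / df
= 435 / 172
= 435/172

435/172


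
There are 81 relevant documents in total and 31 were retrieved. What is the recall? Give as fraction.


Recall = retrieved_relevant / total_relevant
= 31 / 81
= 31 / (31 + 50)
= 31/81

31/81


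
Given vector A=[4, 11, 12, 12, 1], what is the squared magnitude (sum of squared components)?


|A|^2 = sum of squared components
A[0]^2 = 4^2 = 16
A[1]^2 = 11^2 = 121
A[2]^2 = 12^2 = 144
A[3]^2 = 12^2 = 144
A[4]^2 = 1^2 = 1
Sum = 16 + 121 + 144 + 144 + 1 = 426

426


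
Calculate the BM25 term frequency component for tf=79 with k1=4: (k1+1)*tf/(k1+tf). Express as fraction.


BM25 TF component = (k1+1)*tf / (k1+tf)
k1 = 4, tf = 79
Numerator = (4+1)*79 = 395
Denominator = 4 + 79 = 83
= 395/83 = 395/83

395/83


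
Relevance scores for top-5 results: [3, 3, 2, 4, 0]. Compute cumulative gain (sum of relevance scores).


Cumulative Gain = sum of relevance scores
Position 1: rel=3, running sum=3
Position 2: rel=3, running sum=6
Position 3: rel=2, running sum=8
Position 4: rel=4, running sum=12
Position 5: rel=0, running sum=12
CG = 12

12


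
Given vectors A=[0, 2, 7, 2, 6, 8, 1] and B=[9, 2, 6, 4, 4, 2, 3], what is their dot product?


Dot product = sum of element-wise products
A[0]*B[0] = 0*9 = 0
A[1]*B[1] = 2*2 = 4
A[2]*B[2] = 7*6 = 42
A[3]*B[3] = 2*4 = 8
A[4]*B[4] = 6*4 = 24
A[5]*B[5] = 8*2 = 16
A[6]*B[6] = 1*3 = 3
Sum = 0 + 4 + 42 + 8 + 24 + 16 + 3 = 97

97


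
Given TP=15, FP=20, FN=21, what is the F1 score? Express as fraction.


F1 = 2 * P * R / (P + R)
P = TP/(TP+FP) = 15/35 = 3/7
R = TP/(TP+FN) = 15/36 = 5/12
2 * P * R = 2 * 3/7 * 5/12 = 5/14
P + R = 3/7 + 5/12 = 71/84
F1 = 5/14 / 71/84 = 30/71

30/71


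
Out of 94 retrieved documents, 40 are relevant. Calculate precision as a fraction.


Precision = relevant_retrieved / total_retrieved
= 40 / 94
= 40 / (40 + 54)
= 20/47

20/47


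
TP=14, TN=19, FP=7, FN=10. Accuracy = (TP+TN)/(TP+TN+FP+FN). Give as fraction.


Accuracy = (TP + TN) / (TP + TN + FP + FN)
TP + TN = 14 + 19 = 33
Total = 14 + 19 + 7 + 10 = 50
Accuracy = 33 / 50 = 33/50

33/50


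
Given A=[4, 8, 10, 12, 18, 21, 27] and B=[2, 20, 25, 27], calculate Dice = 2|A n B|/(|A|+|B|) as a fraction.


A intersect B = [27]
|A intersect B| = 1
|A| = 7, |B| = 4
Dice = 2*1 / (7+4)
= 2 / 11 = 2/11

2/11


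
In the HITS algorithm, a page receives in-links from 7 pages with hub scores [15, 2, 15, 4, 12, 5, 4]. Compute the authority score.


Authority = sum of hub scores of in-linkers
In-link 1: hub score = 15
In-link 2: hub score = 2
In-link 3: hub score = 15
In-link 4: hub score = 4
In-link 5: hub score = 12
In-link 6: hub score = 5
In-link 7: hub score = 4
Authority = 15 + 2 + 15 + 4 + 12 + 5 + 4 = 57

57


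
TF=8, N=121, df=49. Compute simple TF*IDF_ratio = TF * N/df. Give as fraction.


TF * (N/df)
= 8 * (121/49)
= 8 * 121/49
= 968/49

968/49


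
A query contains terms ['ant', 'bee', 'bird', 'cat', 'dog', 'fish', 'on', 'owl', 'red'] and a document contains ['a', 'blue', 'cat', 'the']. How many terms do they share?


Query terms: ['ant', 'bee', 'bird', 'cat', 'dog', 'fish', 'on', 'owl', 'red']
Document terms: ['a', 'blue', 'cat', 'the']
Common terms: ['cat']
Overlap count = 1

1


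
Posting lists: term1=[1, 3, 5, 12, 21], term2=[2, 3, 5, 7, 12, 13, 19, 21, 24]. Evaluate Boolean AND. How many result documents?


Boolean AND: find intersection of posting lists
term1 docs: [1, 3, 5, 12, 21]
term2 docs: [2, 3, 5, 7, 12, 13, 19, 21, 24]
Intersection: [3, 5, 12, 21]
|intersection| = 4

4


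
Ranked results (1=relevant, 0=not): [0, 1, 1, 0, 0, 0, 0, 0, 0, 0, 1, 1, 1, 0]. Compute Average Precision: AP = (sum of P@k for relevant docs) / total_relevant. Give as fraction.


Computing P@k for each relevant position:
Position 1: not relevant
Position 2: relevant, P@2 = 1/2 = 1/2
Position 3: relevant, P@3 = 2/3 = 2/3
Position 4: not relevant
Position 5: not relevant
Position 6: not relevant
Position 7: not relevant
Position 8: not relevant
Position 9: not relevant
Position 10: not relevant
Position 11: relevant, P@11 = 3/11 = 3/11
Position 12: relevant, P@12 = 4/12 = 1/3
Position 13: relevant, P@13 = 5/13 = 5/13
Position 14: not relevant
Sum of P@k = 1/2 + 2/3 + 3/11 + 1/3 + 5/13 = 617/286
AP = 617/286 / 5 = 617/1430

617/1430


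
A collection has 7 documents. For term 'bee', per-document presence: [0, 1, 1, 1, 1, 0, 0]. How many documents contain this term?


Checking each document for 'bee':
Doc 1: absent
Doc 2: present
Doc 3: present
Doc 4: present
Doc 5: present
Doc 6: absent
Doc 7: absent
df = sum of presences = 0 + 1 + 1 + 1 + 1 + 0 + 0 = 4

4


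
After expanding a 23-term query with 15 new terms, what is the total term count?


Original terms: 23
Expansion terms: 15
Total = 23 + 15 = 38

38


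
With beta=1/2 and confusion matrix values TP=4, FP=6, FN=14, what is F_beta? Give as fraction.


P = TP/(TP+FP) = 4/10 = 2/5
R = TP/(TP+FN) = 4/18 = 2/9
beta^2 = 1/2^2 = 1/4
(1 + beta^2) = 5/4
Numerator = (1+beta^2)*P*R = 1/9
Denominator = beta^2*P + R = 1/10 + 2/9 = 29/90
F_beta = 10/29

10/29


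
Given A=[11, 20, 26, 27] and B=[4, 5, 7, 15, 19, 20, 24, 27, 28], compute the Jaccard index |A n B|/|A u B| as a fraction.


A intersect B = [20, 27]
|A intersect B| = 2
A union B = [4, 5, 7, 11, 15, 19, 20, 24, 26, 27, 28]
|A union B| = 11
Jaccard = 2/11 = 2/11

2/11


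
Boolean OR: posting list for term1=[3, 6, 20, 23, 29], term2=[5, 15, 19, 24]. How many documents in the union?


Boolean OR: find union of posting lists
term1 docs: [3, 6, 20, 23, 29]
term2 docs: [5, 15, 19, 24]
Union: [3, 5, 6, 15, 19, 20, 23, 24, 29]
|union| = 9

9


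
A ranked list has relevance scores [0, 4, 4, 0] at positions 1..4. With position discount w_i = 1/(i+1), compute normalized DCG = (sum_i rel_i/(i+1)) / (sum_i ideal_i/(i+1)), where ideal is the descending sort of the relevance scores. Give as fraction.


Position discount weights w_i = 1/(i+1) for i=1..4:
Weights = [1/2, 1/3, 1/4, 1/5]
Actual relevance: [0, 4, 4, 0]
DCG = 0/2 + 4/3 + 4/4 + 0/5 = 7/3
Ideal relevance (sorted desc): [4, 4, 0, 0]
Ideal DCG = 4/2 + 4/3 + 0/4 + 0/5 = 10/3
nDCG = DCG / ideal_DCG = 7/3 / 10/3 = 7/10

7/10


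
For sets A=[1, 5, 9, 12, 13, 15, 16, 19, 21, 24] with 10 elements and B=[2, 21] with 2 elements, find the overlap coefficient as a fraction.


A intersect B = [21]
|A intersect B| = 1
min(|A|, |B|) = min(10, 2) = 2
Overlap = 1 / 2 = 1/2

1/2


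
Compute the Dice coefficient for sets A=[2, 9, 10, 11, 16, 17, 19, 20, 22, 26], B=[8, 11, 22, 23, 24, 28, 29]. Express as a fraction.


A intersect B = [11, 22]
|A intersect B| = 2
|A| = 10, |B| = 7
Dice = 2*2 / (10+7)
= 4 / 17 = 4/17

4/17


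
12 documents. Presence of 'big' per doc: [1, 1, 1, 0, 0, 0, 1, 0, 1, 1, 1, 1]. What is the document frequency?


Checking each document for 'big':
Doc 1: present
Doc 2: present
Doc 3: present
Doc 4: absent
Doc 5: absent
Doc 6: absent
Doc 7: present
Doc 8: absent
Doc 9: present
Doc 10: present
Doc 11: present
Doc 12: present
df = sum of presences = 1 + 1 + 1 + 0 + 0 + 0 + 1 + 0 + 1 + 1 + 1 + 1 = 8

8


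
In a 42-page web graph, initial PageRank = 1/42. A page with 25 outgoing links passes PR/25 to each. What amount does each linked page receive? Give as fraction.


Initial PR = 1/42 = 1/42
Outlinks = 25
Contribution per link = PR / outlinks
= 1/42 / 25
= 1/1050

1/1050


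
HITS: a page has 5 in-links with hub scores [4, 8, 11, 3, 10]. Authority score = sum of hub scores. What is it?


Authority = sum of hub scores of in-linkers
In-link 1: hub score = 4
In-link 2: hub score = 8
In-link 3: hub score = 11
In-link 4: hub score = 3
In-link 5: hub score = 10
Authority = 4 + 8 + 11 + 3 + 10 = 36

36


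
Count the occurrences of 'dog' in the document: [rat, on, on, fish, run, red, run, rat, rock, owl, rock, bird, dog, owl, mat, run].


Document has 16 words
Scanning for 'dog':
Found at positions: [12]
Count = 1

1


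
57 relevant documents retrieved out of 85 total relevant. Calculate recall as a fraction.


Recall = retrieved_relevant / total_relevant
= 57 / 85
= 57 / (57 + 28)
= 57/85

57/85


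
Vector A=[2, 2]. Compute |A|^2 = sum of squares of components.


|A|^2 = sum of squared components
A[0]^2 = 2^2 = 4
A[1]^2 = 2^2 = 4
Sum = 4 + 4 = 8

8


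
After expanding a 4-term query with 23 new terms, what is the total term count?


Original terms: 4
Expansion terms: 23
Total = 4 + 23 = 27

27


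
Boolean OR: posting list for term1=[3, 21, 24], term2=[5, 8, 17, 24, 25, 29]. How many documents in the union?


Boolean OR: find union of posting lists
term1 docs: [3, 21, 24]
term2 docs: [5, 8, 17, 24, 25, 29]
Union: [3, 5, 8, 17, 21, 24, 25, 29]
|union| = 8

8


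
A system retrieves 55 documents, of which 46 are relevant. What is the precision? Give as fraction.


Precision = relevant_retrieved / total_retrieved
= 46 / 55
= 46 / (46 + 9)
= 46/55

46/55


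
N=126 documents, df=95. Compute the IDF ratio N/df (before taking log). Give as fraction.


IDF ratio = N / df
= 126 / 95
= 126/95

126/95


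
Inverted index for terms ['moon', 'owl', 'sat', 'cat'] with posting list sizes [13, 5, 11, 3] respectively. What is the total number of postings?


Summing posting list sizes:
'moon': 13 postings
'owl': 5 postings
'sat': 11 postings
'cat': 3 postings
Total = 13 + 5 + 11 + 3 = 32

32


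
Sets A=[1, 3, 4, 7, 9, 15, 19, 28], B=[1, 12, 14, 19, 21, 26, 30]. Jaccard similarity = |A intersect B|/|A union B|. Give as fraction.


A intersect B = [1, 19]
|A intersect B| = 2
A union B = [1, 3, 4, 7, 9, 12, 14, 15, 19, 21, 26, 28, 30]
|A union B| = 13
Jaccard = 2/13 = 2/13

2/13


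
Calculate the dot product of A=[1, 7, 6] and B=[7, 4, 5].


Dot product = sum of element-wise products
A[0]*B[0] = 1*7 = 7
A[1]*B[1] = 7*4 = 28
A[2]*B[2] = 6*5 = 30
Sum = 7 + 28 + 30 = 65

65


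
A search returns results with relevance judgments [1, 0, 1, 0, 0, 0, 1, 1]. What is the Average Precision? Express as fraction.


Computing P@k for each relevant position:
Position 1: relevant, P@1 = 1/1 = 1
Position 2: not relevant
Position 3: relevant, P@3 = 2/3 = 2/3
Position 4: not relevant
Position 5: not relevant
Position 6: not relevant
Position 7: relevant, P@7 = 3/7 = 3/7
Position 8: relevant, P@8 = 4/8 = 1/2
Sum of P@k = 1 + 2/3 + 3/7 + 1/2 = 109/42
AP = 109/42 / 4 = 109/168

109/168


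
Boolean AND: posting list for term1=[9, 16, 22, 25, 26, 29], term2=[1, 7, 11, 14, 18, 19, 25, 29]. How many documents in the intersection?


Boolean AND: find intersection of posting lists
term1 docs: [9, 16, 22, 25, 26, 29]
term2 docs: [1, 7, 11, 14, 18, 19, 25, 29]
Intersection: [25, 29]
|intersection| = 2

2


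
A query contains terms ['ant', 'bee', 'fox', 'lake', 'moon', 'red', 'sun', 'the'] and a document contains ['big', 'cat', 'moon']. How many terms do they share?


Query terms: ['ant', 'bee', 'fox', 'lake', 'moon', 'red', 'sun', 'the']
Document terms: ['big', 'cat', 'moon']
Common terms: ['moon']
Overlap count = 1

1


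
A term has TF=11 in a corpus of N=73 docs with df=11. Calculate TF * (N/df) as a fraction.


TF * (N/df)
= 11 * (73/11)
= 11 * 73/11
= 73

73


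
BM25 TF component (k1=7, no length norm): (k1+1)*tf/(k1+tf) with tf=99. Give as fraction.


BM25 TF component = (k1+1)*tf / (k1+tf)
k1 = 7, tf = 99
Numerator = (7+1)*99 = 792
Denominator = 7 + 99 = 106
= 792/106 = 396/53

396/53


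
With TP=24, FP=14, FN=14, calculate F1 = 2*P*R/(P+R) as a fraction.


F1 = 2 * P * R / (P + R)
P = TP/(TP+FP) = 24/38 = 12/19
R = TP/(TP+FN) = 24/38 = 12/19
2 * P * R = 2 * 12/19 * 12/19 = 288/361
P + R = 12/19 + 12/19 = 24/19
F1 = 288/361 / 24/19 = 12/19

12/19


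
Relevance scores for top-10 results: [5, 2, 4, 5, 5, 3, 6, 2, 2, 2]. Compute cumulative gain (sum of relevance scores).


Cumulative Gain = sum of relevance scores
Position 1: rel=5, running sum=5
Position 2: rel=2, running sum=7
Position 3: rel=4, running sum=11
Position 4: rel=5, running sum=16
Position 5: rel=5, running sum=21
Position 6: rel=3, running sum=24
Position 7: rel=6, running sum=30
Position 8: rel=2, running sum=32
Position 9: rel=2, running sum=34
Position 10: rel=2, running sum=36
CG = 36

36


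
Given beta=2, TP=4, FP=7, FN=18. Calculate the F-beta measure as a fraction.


P = TP/(TP+FP) = 4/11 = 4/11
R = TP/(TP+FN) = 4/22 = 2/11
beta^2 = 2^2 = 4
(1 + beta^2) = 5
Numerator = (1+beta^2)*P*R = 40/121
Denominator = beta^2*P + R = 16/11 + 2/11 = 18/11
F_beta = 20/99

20/99


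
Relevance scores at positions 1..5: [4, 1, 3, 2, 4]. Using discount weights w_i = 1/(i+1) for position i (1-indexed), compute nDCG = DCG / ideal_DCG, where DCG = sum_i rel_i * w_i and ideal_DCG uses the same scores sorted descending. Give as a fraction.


Position discount weights w_i = 1/(i+1) for i=1..5:
Weights = [1/2, 1/3, 1/4, 1/5, 1/6]
Actual relevance: [4, 1, 3, 2, 4]
DCG = 4/2 + 1/3 + 3/4 + 2/5 + 4/6 = 83/20
Ideal relevance (sorted desc): [4, 4, 3, 2, 1]
Ideal DCG = 4/2 + 4/3 + 3/4 + 2/5 + 1/6 = 93/20
nDCG = DCG / ideal_DCG = 83/20 / 93/20 = 83/93

83/93


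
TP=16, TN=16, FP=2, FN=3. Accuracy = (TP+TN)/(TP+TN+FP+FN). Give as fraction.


Accuracy = (TP + TN) / (TP + TN + FP + FN)
TP + TN = 16 + 16 = 32
Total = 16 + 16 + 2 + 3 = 37
Accuracy = 32 / 37 = 32/37

32/37


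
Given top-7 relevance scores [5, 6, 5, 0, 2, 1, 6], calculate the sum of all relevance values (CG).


Cumulative Gain = sum of relevance scores
Position 1: rel=5, running sum=5
Position 2: rel=6, running sum=11
Position 3: rel=5, running sum=16
Position 4: rel=0, running sum=16
Position 5: rel=2, running sum=18
Position 6: rel=1, running sum=19
Position 7: rel=6, running sum=25
CG = 25

25


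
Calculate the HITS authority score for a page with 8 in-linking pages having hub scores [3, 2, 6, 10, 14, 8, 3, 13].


Authority = sum of hub scores of in-linkers
In-link 1: hub score = 3
In-link 2: hub score = 2
In-link 3: hub score = 6
In-link 4: hub score = 10
In-link 5: hub score = 14
In-link 6: hub score = 8
In-link 7: hub score = 3
In-link 8: hub score = 13
Authority = 3 + 2 + 6 + 10 + 14 + 8 + 3 + 13 = 59

59


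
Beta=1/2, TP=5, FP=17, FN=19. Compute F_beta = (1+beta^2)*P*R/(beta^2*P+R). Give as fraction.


P = TP/(TP+FP) = 5/22 = 5/22
R = TP/(TP+FN) = 5/24 = 5/24
beta^2 = 1/2^2 = 1/4
(1 + beta^2) = 5/4
Numerator = (1+beta^2)*P*R = 125/2112
Denominator = beta^2*P + R = 5/88 + 5/24 = 35/132
F_beta = 25/112

25/112


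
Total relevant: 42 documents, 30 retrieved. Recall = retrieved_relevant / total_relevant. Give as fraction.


Recall = retrieved_relevant / total_relevant
= 30 / 42
= 30 / (30 + 12)
= 5/7

5/7


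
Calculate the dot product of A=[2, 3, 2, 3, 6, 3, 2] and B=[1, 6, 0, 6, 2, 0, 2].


Dot product = sum of element-wise products
A[0]*B[0] = 2*1 = 2
A[1]*B[1] = 3*6 = 18
A[2]*B[2] = 2*0 = 0
A[3]*B[3] = 3*6 = 18
A[4]*B[4] = 6*2 = 12
A[5]*B[5] = 3*0 = 0
A[6]*B[6] = 2*2 = 4
Sum = 2 + 18 + 0 + 18 + 12 + 0 + 4 = 54

54


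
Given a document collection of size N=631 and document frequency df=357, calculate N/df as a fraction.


IDF ratio = N / df
= 631 / 357
= 631/357

631/357


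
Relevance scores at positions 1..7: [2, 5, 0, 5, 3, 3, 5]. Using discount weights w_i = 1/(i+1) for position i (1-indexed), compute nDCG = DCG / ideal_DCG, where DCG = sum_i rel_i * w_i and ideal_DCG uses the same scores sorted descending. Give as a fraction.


Position discount weights w_i = 1/(i+1) for i=1..7:
Weights = [1/2, 1/3, 1/4, 1/5, 1/6, 1/7, 1/8]
Actual relevance: [2, 5, 0, 5, 3, 3, 5]
DCG = 2/2 + 5/3 + 0/4 + 5/5 + 3/6 + 3/7 + 5/8 = 877/168
Ideal relevance (sorted desc): [5, 5, 5, 3, 3, 2, 0]
Ideal DCG = 5/2 + 5/3 + 5/4 + 3/5 + 3/6 + 2/7 + 0/8 = 2857/420
nDCG = DCG / ideal_DCG = 877/168 / 2857/420 = 4385/5714

4385/5714


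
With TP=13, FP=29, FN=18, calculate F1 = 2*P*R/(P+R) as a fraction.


F1 = 2 * P * R / (P + R)
P = TP/(TP+FP) = 13/42 = 13/42
R = TP/(TP+FN) = 13/31 = 13/31
2 * P * R = 2 * 13/42 * 13/31 = 169/651
P + R = 13/42 + 13/31 = 949/1302
F1 = 169/651 / 949/1302 = 26/73

26/73


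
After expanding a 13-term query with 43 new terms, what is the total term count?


Original terms: 13
Expansion terms: 43
Total = 13 + 43 = 56

56


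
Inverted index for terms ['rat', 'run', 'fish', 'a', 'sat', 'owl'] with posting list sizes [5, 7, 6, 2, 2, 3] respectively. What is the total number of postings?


Summing posting list sizes:
'rat': 5 postings
'run': 7 postings
'fish': 6 postings
'a': 2 postings
'sat': 2 postings
'owl': 3 postings
Total = 5 + 7 + 6 + 2 + 2 + 3 = 25

25


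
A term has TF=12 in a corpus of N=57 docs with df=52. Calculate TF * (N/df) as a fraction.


TF * (N/df)
= 12 * (57/52)
= 12 * 57/52
= 171/13

171/13


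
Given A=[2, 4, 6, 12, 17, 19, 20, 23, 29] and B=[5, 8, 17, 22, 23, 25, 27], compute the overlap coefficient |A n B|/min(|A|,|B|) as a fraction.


A intersect B = [17, 23]
|A intersect B| = 2
min(|A|, |B|) = min(9, 7) = 7
Overlap = 2 / 7 = 2/7

2/7


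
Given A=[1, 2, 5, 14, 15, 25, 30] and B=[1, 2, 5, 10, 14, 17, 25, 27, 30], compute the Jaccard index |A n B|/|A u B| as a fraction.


A intersect B = [1, 2, 5, 14, 25, 30]
|A intersect B| = 6
A union B = [1, 2, 5, 10, 14, 15, 17, 25, 27, 30]
|A union B| = 10
Jaccard = 6/10 = 3/5

3/5


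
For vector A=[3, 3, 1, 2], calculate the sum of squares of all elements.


|A|^2 = sum of squared components
A[0]^2 = 3^2 = 9
A[1]^2 = 3^2 = 9
A[2]^2 = 1^2 = 1
A[3]^2 = 2^2 = 4
Sum = 9 + 9 + 1 + 4 = 23

23


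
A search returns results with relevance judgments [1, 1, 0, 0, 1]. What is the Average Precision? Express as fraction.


Computing P@k for each relevant position:
Position 1: relevant, P@1 = 1/1 = 1
Position 2: relevant, P@2 = 2/2 = 1
Position 3: not relevant
Position 4: not relevant
Position 5: relevant, P@5 = 3/5 = 3/5
Sum of P@k = 1 + 1 + 3/5 = 13/5
AP = 13/5 / 3 = 13/15

13/15


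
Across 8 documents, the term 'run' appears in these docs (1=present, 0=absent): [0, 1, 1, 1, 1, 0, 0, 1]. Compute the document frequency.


Checking each document for 'run':
Doc 1: absent
Doc 2: present
Doc 3: present
Doc 4: present
Doc 5: present
Doc 6: absent
Doc 7: absent
Doc 8: present
df = sum of presences = 0 + 1 + 1 + 1 + 1 + 0 + 0 + 1 = 5

5


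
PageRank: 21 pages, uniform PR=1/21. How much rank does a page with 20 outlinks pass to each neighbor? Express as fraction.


Initial PR = 1/21 = 1/21
Outlinks = 20
Contribution per link = PR / outlinks
= 1/21 / 20
= 1/420

1/420


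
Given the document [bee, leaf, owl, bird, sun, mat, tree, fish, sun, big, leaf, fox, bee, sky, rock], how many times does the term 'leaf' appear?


Document has 15 words
Scanning for 'leaf':
Found at positions: [1, 10]
Count = 2

2


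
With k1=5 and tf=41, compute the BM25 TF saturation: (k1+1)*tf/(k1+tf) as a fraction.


BM25 TF component = (k1+1)*tf / (k1+tf)
k1 = 5, tf = 41
Numerator = (5+1)*41 = 246
Denominator = 5 + 41 = 46
= 246/46 = 123/23

123/23


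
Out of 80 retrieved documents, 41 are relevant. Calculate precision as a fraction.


Precision = relevant_retrieved / total_retrieved
= 41 / 80
= 41 / (41 + 39)
= 41/80

41/80


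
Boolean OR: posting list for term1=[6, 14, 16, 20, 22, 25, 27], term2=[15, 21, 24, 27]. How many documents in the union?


Boolean OR: find union of posting lists
term1 docs: [6, 14, 16, 20, 22, 25, 27]
term2 docs: [15, 21, 24, 27]
Union: [6, 14, 15, 16, 20, 21, 22, 24, 25, 27]
|union| = 10

10


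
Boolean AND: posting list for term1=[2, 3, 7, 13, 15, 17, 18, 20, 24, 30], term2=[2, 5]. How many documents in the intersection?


Boolean AND: find intersection of posting lists
term1 docs: [2, 3, 7, 13, 15, 17, 18, 20, 24, 30]
term2 docs: [2, 5]
Intersection: [2]
|intersection| = 1

1
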